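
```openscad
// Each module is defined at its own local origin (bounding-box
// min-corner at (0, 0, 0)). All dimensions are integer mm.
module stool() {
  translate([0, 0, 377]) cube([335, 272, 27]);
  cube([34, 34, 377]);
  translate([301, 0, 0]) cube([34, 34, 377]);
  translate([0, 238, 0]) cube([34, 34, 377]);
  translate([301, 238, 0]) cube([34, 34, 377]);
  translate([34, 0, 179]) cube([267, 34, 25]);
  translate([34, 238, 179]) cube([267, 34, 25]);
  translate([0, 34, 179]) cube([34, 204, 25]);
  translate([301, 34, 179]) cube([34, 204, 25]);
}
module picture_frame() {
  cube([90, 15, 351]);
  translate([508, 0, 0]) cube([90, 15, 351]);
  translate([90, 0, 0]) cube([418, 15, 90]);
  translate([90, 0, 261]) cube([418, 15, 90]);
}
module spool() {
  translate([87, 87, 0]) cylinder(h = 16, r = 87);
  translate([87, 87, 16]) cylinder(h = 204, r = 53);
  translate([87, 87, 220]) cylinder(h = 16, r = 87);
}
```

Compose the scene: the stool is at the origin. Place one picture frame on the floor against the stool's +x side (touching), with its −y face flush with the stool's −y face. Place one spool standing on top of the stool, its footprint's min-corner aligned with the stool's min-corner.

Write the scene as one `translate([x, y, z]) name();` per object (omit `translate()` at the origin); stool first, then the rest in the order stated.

stool();
translate([335, 0, 0]) picture_frame();
translate([0, 0, 404]) spool();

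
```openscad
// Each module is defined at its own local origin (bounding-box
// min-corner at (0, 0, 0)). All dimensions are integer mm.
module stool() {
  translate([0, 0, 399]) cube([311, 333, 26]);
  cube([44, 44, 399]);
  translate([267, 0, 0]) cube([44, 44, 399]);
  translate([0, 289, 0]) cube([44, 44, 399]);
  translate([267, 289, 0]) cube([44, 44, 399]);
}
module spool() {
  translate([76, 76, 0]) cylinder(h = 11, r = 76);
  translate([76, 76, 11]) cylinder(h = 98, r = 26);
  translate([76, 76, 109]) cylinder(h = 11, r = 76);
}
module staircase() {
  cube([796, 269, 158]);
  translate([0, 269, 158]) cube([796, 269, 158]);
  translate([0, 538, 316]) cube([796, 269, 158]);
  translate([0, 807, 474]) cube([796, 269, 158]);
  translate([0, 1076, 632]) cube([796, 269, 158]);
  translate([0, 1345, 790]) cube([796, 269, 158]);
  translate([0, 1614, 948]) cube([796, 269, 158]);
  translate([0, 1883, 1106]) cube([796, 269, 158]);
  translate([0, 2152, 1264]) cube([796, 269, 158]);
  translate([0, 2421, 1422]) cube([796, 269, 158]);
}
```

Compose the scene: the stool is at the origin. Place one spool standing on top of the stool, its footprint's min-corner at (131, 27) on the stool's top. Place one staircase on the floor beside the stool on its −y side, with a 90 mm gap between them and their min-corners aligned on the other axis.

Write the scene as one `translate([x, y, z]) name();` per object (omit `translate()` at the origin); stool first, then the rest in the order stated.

stool();
translate([131, 27, 425]) spool();
translate([0, -2780, 0]) staircase();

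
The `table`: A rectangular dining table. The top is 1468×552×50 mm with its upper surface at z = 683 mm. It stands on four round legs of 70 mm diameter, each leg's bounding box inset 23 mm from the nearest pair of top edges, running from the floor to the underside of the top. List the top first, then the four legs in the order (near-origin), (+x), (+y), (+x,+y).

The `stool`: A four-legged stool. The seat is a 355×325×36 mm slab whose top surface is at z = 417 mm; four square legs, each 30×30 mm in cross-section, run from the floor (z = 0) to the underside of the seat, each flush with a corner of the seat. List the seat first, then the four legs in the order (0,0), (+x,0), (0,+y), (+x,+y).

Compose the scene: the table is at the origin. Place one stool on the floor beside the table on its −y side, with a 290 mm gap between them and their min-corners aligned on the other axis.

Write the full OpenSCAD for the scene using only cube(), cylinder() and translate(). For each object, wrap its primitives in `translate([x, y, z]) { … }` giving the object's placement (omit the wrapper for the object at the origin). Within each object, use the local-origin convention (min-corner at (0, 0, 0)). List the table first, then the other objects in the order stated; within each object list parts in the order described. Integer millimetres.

translate([0, 0, 633]) cube([1468, 552, 50]);
translate([58, 58, 0]) cylinder(h = 633, r = 35);
translate([1410, 58, 0]) cylinder(h = 633, r = 35);
translate([58, 494, 0]) cylinder(h = 633, r = 35);
translate([1410, 494, 0]) cylinder(h = 633, r = 35);
translate([0, -615, 0]) {
  translate([0, 0, 381]) cube([355, 325, 36]);
  cube([30, 30, 381]);
  translate([325, 0, 0]) cube([30, 30, 381]);
  translate([0, 295, 0]) cube([30, 30, 381]);
  translate([325, 295, 0]) cube([30, 30, 381]);
}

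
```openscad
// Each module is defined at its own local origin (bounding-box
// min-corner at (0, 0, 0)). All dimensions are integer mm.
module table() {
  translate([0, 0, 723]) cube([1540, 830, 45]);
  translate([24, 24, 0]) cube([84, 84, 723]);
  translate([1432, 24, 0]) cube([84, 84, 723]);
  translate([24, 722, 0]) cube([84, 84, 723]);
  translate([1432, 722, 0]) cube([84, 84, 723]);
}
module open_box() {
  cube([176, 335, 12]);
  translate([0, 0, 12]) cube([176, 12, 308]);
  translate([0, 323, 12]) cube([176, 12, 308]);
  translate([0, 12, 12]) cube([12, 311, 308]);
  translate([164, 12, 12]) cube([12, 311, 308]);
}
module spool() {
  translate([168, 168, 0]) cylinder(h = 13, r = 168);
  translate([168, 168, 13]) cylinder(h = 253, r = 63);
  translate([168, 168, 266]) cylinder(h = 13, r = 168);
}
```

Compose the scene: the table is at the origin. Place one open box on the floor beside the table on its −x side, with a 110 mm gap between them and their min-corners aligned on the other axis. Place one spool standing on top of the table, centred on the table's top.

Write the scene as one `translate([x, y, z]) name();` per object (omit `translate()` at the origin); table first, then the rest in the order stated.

table();
translate([-286, 0, 0]) open_box();
translate([602, 247, 768]) spool();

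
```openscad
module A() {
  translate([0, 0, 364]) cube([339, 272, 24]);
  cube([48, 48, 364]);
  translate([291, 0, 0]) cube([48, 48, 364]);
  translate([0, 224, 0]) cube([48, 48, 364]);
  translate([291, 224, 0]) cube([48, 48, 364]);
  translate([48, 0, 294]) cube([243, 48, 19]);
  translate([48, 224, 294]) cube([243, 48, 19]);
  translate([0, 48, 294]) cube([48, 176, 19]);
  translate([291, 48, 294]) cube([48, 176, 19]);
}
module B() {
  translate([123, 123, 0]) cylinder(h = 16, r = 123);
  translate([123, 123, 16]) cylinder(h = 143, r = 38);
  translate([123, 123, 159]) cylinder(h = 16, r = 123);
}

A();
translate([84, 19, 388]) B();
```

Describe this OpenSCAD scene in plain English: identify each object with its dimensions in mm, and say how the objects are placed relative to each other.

A is a simple wooden stool: a rectangular seat 339 mm (x) by 272 mm (y), 24 mm thick, top face at z = 388 mm, on four square legs, each 48×48 mm in cross-section. The legs rest on z = 0, each flush with a corner of the seat. Four stretchers, 48 mm wide and 19 mm tall, connect adjacent legs with their undersides at z = 294 mm, each running between the inner faces of the legs it joins and aligned with the legs' outer faces on the other axis.

B is a spool: two coaxial disc flanges of radius 123 mm and thickness 16 mm, joined by a core cylinder of radius 38 mm and height 143 mm. The lower flange rests on z = 0 and the three cylinders share a vertical axis.

The spool is on top of the stool.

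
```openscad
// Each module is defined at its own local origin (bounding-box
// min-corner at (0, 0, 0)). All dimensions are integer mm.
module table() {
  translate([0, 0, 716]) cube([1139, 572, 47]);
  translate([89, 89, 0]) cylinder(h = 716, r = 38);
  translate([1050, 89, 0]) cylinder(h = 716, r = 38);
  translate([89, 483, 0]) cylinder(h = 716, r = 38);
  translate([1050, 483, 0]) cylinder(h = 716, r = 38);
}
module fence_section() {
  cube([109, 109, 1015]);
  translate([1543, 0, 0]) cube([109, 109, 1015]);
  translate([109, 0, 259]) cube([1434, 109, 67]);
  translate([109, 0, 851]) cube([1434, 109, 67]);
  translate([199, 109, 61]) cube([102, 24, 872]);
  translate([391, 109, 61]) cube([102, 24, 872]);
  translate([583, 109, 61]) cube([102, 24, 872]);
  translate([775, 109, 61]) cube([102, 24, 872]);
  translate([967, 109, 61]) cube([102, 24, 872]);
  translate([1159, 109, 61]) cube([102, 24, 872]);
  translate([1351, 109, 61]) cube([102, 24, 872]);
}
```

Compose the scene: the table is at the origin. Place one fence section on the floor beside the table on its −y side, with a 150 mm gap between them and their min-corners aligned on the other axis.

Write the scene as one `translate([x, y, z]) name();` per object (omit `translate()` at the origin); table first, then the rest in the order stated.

table();
translate([0, -283, 0]) fence_section();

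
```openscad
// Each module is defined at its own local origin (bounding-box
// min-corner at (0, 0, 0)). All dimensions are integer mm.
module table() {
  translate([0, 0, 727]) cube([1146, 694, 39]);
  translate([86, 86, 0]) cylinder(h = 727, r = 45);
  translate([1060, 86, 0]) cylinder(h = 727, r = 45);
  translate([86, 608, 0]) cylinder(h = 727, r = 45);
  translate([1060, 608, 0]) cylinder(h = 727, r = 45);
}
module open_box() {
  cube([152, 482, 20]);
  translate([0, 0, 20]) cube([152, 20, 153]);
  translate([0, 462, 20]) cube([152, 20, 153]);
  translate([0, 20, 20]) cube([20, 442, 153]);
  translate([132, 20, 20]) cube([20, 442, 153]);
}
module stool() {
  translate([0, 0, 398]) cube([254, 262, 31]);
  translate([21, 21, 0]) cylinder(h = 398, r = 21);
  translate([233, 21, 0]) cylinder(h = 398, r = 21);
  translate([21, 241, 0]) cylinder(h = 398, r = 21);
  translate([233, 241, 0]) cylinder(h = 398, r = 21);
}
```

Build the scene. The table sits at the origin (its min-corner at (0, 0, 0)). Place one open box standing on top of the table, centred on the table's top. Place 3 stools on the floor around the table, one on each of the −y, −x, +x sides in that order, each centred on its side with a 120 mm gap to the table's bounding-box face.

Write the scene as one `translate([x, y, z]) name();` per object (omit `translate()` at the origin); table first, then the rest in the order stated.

table();
translate([497, 106, 766]) open_box();
translate([446, -382, 0]) stool();
translate([-374, 216, 0]) stool();
translate([1266, 216, 0]) stool();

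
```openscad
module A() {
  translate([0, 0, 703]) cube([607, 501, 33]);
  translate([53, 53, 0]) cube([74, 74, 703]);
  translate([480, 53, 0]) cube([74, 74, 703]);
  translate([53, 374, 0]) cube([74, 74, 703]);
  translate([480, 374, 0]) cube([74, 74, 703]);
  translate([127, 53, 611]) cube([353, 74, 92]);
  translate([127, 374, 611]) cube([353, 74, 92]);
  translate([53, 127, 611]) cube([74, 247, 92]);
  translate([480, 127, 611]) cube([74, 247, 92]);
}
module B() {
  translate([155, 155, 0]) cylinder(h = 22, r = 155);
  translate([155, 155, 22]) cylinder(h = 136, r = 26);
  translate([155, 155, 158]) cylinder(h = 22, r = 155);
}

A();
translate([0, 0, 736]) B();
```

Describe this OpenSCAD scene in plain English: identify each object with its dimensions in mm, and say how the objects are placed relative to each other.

A is a table: top 607 mm (x) × 501 mm (y), 33 mm thick, upper face at z = 736 mm, on four 74×74 mm square legs, each inset 53 mm from the nearest pair of top edges, running from z = 0 to the bottom of the top. Four apron rails, 74 mm thick and 92 mm tall, run between adjacent legs with their top edges flush with the underside of the top and their outer faces flush with the legs' outer faces.

B is a spool: two coaxial disc flanges of radius 155 mm and thickness 22 mm, joined by a core cylinder of radius 26 mm and height 136 mm. The lower flange rests on z = 0 and the three cylinders share a vertical axis.

The spool is on top of the table.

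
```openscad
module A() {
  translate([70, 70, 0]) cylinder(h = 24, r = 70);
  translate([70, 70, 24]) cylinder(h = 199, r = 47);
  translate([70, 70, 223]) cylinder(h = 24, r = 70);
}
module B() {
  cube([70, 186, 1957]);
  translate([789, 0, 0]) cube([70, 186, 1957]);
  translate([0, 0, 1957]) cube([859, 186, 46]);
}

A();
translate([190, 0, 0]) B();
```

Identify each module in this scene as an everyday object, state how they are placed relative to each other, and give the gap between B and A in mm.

The door frame's nearest face is 50 mm from the spool's +x face.

A is a spool. B is a door frame. The door frame is on the floor beside the spool on its +x side. The gap between the door frame and the spool is 50 mm.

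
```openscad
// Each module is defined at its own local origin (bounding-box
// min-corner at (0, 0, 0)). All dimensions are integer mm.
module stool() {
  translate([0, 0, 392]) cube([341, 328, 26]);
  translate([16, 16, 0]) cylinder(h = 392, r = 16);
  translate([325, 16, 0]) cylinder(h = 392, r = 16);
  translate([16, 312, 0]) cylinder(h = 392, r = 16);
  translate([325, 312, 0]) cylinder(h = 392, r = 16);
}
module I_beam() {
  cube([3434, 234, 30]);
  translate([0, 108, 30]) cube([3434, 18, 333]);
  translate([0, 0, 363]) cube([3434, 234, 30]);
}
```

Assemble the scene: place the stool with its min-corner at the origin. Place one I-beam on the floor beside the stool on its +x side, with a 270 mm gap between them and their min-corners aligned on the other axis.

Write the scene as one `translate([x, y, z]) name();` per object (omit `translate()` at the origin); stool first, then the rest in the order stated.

stool();
translate([611, 0, 0]) I_beam();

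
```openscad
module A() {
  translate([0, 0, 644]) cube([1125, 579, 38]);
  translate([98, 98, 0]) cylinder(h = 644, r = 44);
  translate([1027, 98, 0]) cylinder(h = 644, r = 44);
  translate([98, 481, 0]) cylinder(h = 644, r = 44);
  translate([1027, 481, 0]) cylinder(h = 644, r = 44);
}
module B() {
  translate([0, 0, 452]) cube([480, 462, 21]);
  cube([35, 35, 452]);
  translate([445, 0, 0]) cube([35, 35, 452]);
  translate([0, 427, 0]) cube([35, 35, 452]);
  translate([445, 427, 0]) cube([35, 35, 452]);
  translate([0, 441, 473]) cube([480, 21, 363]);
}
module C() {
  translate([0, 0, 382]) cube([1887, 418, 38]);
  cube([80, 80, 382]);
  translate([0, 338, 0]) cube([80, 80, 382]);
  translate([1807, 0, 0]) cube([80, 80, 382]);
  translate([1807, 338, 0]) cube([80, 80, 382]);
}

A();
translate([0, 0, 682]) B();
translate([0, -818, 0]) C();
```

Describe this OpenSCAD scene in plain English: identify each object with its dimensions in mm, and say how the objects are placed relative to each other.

A is a rectangular dining table. The top is 1125×579×38 mm with its upper surface at z = 682 mm. It stands on four round legs of 88 mm diameter, each leg's bounding box inset 54 mm from the nearest pair of top edges, running from the floor to the underside of the top.

B is a chair. The seat is a 480×462×21 mm slab with its top at z = 473 mm, on four 35×35 mm corner legs (flush with the seat edges, standing on z = 0). A flat backrest 21 mm thick, 363 mm tall, spans the full seat width and rises from the seat top along its +y edge, rear face flush with the rear of the seat.

C is a long wooden bench with a 1887 mm (x) × 418 mm (y) seat, 38 mm thick, its top surface 420 mm above the floor. Four 80 mm square legs at the seat corners, flush with the edges, run from z = 0 to the seat underside.

The chair is on top of the table. The bench is on the floor beside the table on its −y side.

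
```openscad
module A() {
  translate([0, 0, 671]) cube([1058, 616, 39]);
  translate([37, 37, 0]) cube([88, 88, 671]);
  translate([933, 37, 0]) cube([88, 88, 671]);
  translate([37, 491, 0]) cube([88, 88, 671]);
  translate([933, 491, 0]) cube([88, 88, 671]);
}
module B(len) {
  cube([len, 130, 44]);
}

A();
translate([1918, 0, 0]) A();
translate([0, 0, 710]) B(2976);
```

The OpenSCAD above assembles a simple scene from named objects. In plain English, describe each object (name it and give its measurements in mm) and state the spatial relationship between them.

A is a rectangular dining table. The top is 1058×616×39 mm with its upper surface at z = 710 mm. It stands on four 88×88 mm square legs, each inset 37 mm from the nearest pair of top edges, running from the floor to the underside of the top.

B is a rectangular beam 2976 mm long (x), 130 mm deep (y), 44 mm thick (z).

The beam spans the tops of two tables placed 860 mm apart, resting at z = 710 mm.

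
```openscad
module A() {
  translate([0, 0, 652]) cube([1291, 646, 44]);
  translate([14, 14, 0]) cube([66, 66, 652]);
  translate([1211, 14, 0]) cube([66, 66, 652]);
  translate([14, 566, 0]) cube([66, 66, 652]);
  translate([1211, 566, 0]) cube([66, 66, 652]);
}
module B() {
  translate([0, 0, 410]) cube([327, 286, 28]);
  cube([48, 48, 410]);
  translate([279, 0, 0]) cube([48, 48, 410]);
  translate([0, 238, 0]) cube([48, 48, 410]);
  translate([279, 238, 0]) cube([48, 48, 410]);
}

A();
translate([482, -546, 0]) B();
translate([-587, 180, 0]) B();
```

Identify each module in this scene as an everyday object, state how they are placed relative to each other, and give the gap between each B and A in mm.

Each stool's nearest face is 260 mm from the table's bounding box.

A is a table. B is a stool. Two stools sit around the table at the −y, −x sides. The gap between each stool and the table is 260 mm.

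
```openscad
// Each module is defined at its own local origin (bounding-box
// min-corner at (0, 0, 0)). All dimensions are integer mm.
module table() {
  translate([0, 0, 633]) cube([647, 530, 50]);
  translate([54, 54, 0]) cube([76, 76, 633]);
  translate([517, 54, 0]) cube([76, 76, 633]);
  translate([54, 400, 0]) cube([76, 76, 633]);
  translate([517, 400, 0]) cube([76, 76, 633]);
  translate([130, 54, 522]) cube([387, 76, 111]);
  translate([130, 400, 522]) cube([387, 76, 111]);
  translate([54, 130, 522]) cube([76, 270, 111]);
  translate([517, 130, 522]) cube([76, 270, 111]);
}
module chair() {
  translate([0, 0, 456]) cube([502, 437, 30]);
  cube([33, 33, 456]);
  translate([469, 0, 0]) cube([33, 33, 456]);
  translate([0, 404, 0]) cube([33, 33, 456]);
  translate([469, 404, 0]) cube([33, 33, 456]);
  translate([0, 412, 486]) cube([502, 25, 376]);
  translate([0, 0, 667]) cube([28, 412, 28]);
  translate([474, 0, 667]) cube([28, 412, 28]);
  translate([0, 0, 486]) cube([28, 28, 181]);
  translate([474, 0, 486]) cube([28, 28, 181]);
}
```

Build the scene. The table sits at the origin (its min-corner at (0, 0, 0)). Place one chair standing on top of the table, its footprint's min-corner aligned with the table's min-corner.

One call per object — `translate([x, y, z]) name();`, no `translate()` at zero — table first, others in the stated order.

table();
translate([0, 0, 683]) chair();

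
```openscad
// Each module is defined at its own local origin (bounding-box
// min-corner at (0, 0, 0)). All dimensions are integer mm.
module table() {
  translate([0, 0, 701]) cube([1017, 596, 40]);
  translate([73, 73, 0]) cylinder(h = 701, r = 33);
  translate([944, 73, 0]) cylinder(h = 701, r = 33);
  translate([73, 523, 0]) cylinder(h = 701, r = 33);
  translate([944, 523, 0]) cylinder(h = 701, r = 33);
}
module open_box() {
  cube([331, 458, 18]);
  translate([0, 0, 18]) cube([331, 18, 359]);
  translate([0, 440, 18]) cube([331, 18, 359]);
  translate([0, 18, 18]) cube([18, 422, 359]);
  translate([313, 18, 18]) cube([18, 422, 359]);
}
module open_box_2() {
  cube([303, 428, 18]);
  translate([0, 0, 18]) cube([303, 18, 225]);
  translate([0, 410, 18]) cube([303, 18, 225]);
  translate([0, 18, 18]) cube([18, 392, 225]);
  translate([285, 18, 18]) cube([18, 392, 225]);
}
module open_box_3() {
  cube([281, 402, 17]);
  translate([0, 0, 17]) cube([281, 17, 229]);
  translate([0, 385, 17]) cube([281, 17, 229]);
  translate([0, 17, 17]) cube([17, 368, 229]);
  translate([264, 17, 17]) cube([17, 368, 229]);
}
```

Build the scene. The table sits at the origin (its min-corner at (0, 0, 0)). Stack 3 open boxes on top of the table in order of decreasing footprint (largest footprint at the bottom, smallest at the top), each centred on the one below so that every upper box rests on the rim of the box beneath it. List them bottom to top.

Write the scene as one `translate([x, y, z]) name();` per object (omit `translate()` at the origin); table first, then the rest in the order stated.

table();
translate([343, 69, 741]) open_box();
translate([357, 84, 1118]) open_box_2();
translate([368, 97, 1361]) open_box_3();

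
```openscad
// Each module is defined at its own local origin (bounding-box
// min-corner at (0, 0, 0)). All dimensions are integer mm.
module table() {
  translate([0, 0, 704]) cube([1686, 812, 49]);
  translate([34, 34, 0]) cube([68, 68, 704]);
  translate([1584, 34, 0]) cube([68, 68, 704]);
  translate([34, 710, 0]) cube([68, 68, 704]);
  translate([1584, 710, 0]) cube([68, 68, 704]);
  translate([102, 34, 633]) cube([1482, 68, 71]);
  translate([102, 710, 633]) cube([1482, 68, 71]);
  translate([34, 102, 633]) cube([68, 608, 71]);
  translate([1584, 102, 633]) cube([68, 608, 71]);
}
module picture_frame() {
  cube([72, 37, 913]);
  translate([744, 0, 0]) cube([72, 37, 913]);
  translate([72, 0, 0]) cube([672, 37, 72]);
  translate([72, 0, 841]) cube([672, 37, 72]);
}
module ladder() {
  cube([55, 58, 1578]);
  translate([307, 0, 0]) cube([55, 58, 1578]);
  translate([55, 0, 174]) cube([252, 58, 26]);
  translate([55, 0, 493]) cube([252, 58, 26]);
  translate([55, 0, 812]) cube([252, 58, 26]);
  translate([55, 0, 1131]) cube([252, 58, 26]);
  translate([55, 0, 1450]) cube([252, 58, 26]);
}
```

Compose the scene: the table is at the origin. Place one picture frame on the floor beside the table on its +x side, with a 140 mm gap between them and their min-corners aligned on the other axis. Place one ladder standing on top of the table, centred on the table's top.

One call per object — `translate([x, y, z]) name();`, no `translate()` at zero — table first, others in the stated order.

table();
translate([1826, 0, 0]) picture_frame();
translate([662, 377, 753]) ladder();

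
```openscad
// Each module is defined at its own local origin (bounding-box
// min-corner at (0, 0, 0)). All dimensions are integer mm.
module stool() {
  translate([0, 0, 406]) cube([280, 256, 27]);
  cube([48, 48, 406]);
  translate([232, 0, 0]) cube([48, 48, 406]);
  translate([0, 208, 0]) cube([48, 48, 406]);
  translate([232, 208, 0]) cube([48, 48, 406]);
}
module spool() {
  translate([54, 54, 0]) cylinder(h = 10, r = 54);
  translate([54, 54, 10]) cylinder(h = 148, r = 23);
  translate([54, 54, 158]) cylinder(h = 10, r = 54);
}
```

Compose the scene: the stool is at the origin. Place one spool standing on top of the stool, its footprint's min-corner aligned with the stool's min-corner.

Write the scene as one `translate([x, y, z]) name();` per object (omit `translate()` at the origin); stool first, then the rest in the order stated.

stool();
translate([0, 0, 433]) spool();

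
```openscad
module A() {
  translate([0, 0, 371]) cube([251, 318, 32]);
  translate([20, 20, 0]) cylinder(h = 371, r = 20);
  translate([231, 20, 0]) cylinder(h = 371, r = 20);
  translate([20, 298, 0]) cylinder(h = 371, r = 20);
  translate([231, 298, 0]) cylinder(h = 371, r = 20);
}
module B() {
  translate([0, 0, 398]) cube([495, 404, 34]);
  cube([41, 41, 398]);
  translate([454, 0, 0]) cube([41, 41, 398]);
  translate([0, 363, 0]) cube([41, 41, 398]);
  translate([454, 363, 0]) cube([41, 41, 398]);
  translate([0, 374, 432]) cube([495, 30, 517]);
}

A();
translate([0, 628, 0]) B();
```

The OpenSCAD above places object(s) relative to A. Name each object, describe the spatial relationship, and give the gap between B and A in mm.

The chair's nearest face is 310 mm from the stool's +y face.

A is a stool. B is a chair. The chair is on the floor beside the stool on its +y side. The gap between the chair and the stool is 310 mm.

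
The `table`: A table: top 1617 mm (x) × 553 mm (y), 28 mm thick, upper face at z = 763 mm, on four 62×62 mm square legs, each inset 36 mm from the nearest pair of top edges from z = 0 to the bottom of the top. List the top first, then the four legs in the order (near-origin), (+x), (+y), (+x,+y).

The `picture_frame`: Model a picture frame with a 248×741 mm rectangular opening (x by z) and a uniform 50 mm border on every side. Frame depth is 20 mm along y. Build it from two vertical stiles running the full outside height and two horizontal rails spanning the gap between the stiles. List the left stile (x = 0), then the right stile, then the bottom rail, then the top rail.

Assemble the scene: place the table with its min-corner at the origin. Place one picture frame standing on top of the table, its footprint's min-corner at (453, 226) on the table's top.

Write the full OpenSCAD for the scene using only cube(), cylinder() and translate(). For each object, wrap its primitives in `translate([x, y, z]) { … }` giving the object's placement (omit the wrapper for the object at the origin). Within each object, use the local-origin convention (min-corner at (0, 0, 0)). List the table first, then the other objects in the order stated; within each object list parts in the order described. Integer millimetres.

translate([0, 0, 735]) cube([1617, 553, 28]);
translate([36, 36, 0]) cube([62, 62, 735]);
translate([1519, 36, 0]) cube([62, 62, 735]);
translate([36, 455, 0]) cube([62, 62, 735]);
translate([1519, 455, 0]) cube([62, 62, 735]);
translate([453, 226, 763]) {
  cube([50, 20, 841]);
  translate([298, 0, 0]) cube([50, 20, 841]);
  translate([50, 0, 0]) cube([248, 20, 50]);
  translate([50, 0, 791]) cube([248, 20, 50]);
}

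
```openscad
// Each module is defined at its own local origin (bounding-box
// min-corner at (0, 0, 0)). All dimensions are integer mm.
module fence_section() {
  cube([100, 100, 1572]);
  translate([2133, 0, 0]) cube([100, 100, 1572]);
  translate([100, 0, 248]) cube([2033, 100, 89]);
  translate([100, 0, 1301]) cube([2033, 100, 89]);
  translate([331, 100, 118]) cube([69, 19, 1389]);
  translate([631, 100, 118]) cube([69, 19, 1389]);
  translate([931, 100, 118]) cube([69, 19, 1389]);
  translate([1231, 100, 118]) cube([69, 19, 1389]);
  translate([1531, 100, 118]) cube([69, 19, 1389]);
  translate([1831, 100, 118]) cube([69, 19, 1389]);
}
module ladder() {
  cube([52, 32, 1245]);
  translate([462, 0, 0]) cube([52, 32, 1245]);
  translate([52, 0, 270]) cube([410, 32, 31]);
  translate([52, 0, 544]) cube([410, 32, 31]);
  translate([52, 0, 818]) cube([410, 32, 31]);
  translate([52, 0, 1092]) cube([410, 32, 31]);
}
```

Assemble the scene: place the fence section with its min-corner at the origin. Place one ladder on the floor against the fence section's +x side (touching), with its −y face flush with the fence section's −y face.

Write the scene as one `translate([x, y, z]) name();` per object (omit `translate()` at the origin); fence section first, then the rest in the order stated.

fence_section();
translate([2233, 0, 0]) ladder();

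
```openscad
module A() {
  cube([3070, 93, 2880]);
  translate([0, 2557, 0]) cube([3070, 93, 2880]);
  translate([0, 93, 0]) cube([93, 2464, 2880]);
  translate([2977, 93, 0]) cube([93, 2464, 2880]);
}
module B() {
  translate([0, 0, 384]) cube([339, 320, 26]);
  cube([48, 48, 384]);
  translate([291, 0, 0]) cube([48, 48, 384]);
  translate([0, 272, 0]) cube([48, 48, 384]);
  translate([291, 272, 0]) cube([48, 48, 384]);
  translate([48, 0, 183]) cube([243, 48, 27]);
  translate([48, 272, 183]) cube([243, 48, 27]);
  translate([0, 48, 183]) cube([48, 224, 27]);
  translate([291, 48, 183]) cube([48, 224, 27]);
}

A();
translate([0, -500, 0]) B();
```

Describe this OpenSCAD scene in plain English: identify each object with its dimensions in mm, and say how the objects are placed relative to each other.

A is the wall frame of a small rectangular building: four walls, each 2880 mm tall and 93 mm thick, enclosing a footprint 3070 mm (x) by 2650 mm (y) outside-to-outside, with no floor or roof. The front and back walls (the −y and +y sides) span the full width; the two side walls fit between them.

B is a four-legged stool. The seat is 339×320 mm, 26 mm thick, top at z = 410 mm. It stands on four square legs, each 48×48 mm in cross-section, from z = 0 to the seat underside, each flush with a corner of the seat. Four stretchers, 48 mm wide and 27 mm tall, connect adjacent legs with their undersides at z = 183 mm, each running between the inner faces of the legs it joins and aligned with the legs' outer faces on the other axis.

The stool is on the floor beside the house frame on its −y side.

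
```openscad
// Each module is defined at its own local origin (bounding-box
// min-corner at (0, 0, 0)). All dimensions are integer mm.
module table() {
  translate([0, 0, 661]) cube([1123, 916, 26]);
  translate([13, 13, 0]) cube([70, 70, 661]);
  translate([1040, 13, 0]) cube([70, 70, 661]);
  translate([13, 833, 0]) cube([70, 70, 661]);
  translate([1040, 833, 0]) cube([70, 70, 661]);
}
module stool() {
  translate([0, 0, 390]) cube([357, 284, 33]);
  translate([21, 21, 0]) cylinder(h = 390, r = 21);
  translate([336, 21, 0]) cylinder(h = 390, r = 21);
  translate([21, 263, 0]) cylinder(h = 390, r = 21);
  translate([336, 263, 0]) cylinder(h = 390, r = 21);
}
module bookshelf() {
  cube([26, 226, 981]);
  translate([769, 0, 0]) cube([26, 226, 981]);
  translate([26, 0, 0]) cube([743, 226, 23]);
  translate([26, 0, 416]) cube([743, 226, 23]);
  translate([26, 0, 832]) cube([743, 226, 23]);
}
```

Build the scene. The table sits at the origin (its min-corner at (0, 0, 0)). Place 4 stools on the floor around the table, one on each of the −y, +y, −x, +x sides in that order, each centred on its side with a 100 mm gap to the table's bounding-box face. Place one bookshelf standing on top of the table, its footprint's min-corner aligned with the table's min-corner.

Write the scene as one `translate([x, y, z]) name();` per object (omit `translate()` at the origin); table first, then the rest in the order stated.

table();
translate([383, -384, 0]) stool();
translate([383, 1016, 0]) stool();
translate([-457, 316, 0]) stool();
translate([1223, 316, 0]) stool();
translate([0, 0, 687]) bookshelf();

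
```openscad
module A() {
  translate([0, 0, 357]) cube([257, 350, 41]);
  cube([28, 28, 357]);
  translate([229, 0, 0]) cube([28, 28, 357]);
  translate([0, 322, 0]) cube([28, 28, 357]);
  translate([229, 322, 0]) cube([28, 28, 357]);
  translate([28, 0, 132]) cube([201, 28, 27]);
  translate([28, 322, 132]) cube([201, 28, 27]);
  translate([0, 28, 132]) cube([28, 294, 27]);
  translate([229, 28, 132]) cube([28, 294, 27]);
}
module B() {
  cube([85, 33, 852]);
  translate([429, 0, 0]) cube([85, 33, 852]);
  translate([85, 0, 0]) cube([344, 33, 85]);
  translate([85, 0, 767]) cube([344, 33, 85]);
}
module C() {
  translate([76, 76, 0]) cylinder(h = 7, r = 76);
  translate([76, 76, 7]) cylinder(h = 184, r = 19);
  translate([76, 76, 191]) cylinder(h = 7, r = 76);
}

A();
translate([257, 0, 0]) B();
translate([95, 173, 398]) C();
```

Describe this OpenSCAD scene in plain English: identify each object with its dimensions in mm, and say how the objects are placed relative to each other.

A is a four-legged stool. The seat is a 257×350×41 mm slab whose top surface is at z = 398 mm; four square legs, each 28×28 mm in cross-section, run from the floor (z = 0) to the underside of the seat, each flush with a corner of the seat. Four stretchers, 28 mm wide and 27 mm tall, connect adjacent legs with their undersides at z = 132 mm, each running between the inner faces of the legs it joins and aligned with the legs' outer faces on the other axis.

B is a rectangular picture frame lying in the x–z plane (depth along y). The opening is 344 mm wide (x) by 682 mm tall (z), surrounded by a border 85 mm wide on all four sides. The frame is 33 mm deep and is made of two full-height vertical stiles with two horizontal rails fitted between them.

C is a spool: two coaxial disc flanges of radius 76 mm and thickness 7 mm, joined by a core cylinder of radius 19 mm and height 184 mm. The lower flange rests on z = 0 and the three cylinders share a vertical axis.

The picture frame is against the stool's +x side, with their −y faces flush. The spool is on top of the stool.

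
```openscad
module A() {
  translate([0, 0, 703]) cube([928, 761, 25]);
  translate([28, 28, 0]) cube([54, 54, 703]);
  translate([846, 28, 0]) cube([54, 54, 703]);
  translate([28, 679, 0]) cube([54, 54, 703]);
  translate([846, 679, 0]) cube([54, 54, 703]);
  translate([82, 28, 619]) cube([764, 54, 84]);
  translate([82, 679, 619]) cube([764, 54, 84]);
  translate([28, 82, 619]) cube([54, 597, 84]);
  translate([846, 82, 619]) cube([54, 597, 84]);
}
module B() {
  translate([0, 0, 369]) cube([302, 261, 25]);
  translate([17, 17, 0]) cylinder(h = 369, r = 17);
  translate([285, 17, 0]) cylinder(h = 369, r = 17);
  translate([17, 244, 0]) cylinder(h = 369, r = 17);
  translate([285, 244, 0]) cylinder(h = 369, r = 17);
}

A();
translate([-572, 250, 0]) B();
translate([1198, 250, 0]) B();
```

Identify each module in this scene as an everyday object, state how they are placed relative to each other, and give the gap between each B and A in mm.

A is a table. B is a stool. Two stools sit around the table at the −x, +x sides. The gap between each stool and the table is 270 mm.

Each stool's nearest face is 270 mm from the table's bounding box.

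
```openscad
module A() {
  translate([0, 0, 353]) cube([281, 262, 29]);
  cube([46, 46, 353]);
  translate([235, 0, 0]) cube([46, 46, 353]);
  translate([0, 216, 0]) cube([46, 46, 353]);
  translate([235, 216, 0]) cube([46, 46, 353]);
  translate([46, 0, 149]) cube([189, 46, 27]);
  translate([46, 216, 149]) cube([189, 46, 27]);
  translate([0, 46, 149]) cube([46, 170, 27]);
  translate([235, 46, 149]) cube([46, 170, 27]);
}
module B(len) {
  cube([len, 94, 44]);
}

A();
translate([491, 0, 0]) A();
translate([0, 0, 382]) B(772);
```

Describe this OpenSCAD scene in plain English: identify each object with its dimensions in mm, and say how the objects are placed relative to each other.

A is a four-legged stool. The seat is 281×262 mm, 29 mm thick, top at z = 382 mm. It stands on four square legs, each 46×46 mm in cross-section, from z = 0 to the seat underside, each flush with a corner of the seat. Four stretchers, 46 mm wide and 27 mm tall, connect adjacent legs with their undersides at z = 149 mm, each running between the inner faces of the legs it joins and aligned with the legs' outer faces on the other axis.

B is a rectangular beam 772 mm long (x), 94 mm deep (y), 44 mm thick (z).

The beam spans the tops of two stools placed 210 mm apart, resting at z = 382 mm.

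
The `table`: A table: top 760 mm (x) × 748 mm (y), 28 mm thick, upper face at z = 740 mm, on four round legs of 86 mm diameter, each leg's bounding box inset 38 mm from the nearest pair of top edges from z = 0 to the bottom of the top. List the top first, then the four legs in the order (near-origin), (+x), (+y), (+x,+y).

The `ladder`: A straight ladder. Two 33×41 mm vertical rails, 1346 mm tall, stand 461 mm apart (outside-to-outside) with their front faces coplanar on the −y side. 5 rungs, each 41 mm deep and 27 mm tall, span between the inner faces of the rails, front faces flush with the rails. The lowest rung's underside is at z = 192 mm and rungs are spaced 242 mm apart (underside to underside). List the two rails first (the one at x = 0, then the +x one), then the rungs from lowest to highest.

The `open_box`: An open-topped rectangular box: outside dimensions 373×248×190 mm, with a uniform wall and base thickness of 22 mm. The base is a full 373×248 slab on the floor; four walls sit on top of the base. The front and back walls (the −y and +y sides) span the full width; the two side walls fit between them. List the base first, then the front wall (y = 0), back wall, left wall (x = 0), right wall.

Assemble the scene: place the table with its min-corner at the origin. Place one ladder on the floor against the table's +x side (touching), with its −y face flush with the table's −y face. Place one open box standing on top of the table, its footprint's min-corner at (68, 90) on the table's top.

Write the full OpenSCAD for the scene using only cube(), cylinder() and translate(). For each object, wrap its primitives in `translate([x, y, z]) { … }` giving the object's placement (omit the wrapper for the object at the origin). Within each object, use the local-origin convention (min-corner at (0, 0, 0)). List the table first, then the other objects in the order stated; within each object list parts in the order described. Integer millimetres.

translate([0, 0, 712]) cube([760, 748, 28]);
translate([81, 81, 0]) cylinder(h = 712, r = 43);
translate([679, 81, 0]) cylinder(h = 712, r = 43);
translate([81, 667, 0]) cylinder(h = 712, r = 43);
translate([679, 667, 0]) cylinder(h = 712, r = 43);
translate([760, 0, 0]) {
  cube([33, 41, 1346]);
  translate([428, 0, 0]) cube([33, 41, 1346]);
  translate([33, 0, 192]) cube([395, 41, 27]);
  translate([33, 0, 434]) cube([395, 41, 27]);
  translate([33, 0, 676]) cube([395, 41, 27]);
  translate([33, 0, 918]) cube([395, 41, 27]);
  translate([33, 0, 1160]) cube([395, 41, 27]);
}
translate([68, 90, 740]) {
  cube([373, 248, 22]);
  translate([0, 0, 22]) cube([373, 22, 168]);
  translate([0, 226, 22]) cube([373, 22, 168]);
  translate([0, 22, 22]) cube([22, 204, 168]);
  translate([351, 22, 22]) cube([22, 204, 168]);
}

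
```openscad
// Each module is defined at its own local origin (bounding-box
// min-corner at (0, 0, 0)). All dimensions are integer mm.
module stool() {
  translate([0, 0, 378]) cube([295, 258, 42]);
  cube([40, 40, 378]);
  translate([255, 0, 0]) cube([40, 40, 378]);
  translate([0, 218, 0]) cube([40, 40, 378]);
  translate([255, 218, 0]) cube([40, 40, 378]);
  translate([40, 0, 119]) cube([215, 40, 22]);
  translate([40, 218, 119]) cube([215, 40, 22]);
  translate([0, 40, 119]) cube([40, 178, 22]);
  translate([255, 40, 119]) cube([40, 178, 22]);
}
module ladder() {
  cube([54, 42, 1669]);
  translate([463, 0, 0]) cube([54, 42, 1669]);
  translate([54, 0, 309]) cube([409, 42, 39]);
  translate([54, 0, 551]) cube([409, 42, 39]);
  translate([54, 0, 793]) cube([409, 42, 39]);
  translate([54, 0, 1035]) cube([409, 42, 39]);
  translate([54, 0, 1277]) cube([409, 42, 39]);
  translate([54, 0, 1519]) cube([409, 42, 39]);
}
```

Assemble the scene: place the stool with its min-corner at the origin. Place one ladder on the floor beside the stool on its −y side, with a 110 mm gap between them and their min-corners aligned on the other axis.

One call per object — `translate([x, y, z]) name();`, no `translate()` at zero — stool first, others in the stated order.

stool();
translate([0, -152, 0]) ladder();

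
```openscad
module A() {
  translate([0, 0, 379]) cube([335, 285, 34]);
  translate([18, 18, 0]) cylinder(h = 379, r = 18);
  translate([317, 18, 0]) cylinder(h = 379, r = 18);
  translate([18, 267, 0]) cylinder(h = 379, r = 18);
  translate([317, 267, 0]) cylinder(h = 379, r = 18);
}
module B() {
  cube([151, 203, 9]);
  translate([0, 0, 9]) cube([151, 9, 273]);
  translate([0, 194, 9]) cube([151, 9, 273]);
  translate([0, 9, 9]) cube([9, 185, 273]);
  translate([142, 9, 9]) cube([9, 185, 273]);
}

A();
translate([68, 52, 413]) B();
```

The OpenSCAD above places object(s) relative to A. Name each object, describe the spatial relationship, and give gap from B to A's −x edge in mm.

A is a stool. B is an open box. The open box is on top of the stool. The gap from the open box to the stool's −x edge is 68 mm.

The open box's min-x is at 68; the stool's min-x is 0; gap = 68 mm.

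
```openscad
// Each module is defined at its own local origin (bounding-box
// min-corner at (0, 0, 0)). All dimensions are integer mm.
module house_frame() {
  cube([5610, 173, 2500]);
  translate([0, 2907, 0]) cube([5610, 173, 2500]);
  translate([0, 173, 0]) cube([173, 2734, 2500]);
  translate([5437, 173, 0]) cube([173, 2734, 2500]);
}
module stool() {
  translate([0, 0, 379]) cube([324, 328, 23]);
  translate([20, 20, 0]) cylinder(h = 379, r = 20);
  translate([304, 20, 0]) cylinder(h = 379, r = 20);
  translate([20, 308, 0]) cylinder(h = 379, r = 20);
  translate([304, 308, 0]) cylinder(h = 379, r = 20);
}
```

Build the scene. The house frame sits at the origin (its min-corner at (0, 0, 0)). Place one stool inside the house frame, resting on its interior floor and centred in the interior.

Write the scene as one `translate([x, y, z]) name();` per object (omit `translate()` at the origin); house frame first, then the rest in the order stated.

house_frame();
translate([2643, 1376, 0]) stool();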